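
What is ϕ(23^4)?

267674

φ(279841) = 279841 · (1 − 1/23)
       = 279841 · 22/23 = 267674.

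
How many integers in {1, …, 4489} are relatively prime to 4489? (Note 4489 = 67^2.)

φ(4489) = 4489 · (1 − 1/67)
       = 4489 · 66/67 = 4422.

4422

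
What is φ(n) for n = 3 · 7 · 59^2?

41064

φ(73101) = 73101 · (1 − 1/3) · (1 − 1/7) · (1 − 1/59)
       = 73101 · 696/1239 = 41064.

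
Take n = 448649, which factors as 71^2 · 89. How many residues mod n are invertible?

φ(71^2) = 71^1·(71−1) = 71·70 = 4970.
φ(89) = 89 − 1 = 88.
Multiply: 4970 · 88 = 437360.

437360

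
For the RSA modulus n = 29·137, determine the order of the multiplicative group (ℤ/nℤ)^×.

3808

φ(29) = 29 − 1 = 28.
φ(137) = 137 − 1 = 136.
Since φ is multiplicative, φ(3973) = 28 · 136 = 3808.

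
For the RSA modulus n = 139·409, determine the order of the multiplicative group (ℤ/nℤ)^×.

φ(n) = (p − 1)(q − 1) = (139−1)(409−1) = 138·408 = 56304.

56304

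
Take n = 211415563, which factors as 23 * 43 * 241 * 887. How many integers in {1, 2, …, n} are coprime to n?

196479360

φ(23) = 23 − 1 = 22.
φ(43) = 43 − 1 = 42.
φ(241) = 241 − 1 = 240.
φ(887) = 887 − 1 = 886.
Since φ is multiplicative, φ(211415563) = 22 · 42 · 240 · 886 = 196479360.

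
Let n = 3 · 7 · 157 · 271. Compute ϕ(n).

φ(3) = 3 − 1 = 2.
φ(7) = 7 − 1 = 6.
φ(157) = 157 − 1 = 156.
φ(271) = 271 − 1 = 270.
Since φ is multiplicative, φ(893487) = 2 · 6 · 156 · 270 = 505440.

505440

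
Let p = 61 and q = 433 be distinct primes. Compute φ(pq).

25920

φ(26413) = 26413 · (1 − 1/61) · (1 − 1/433)
       = 26413 · 25920/26413 = 25920.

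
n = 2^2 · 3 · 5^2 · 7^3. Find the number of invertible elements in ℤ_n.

φ(102900) = 102900 · (1 − 1/2) · (1 − 1/3) · (1 − 1/5) · (1 − 1/7)
       = 102900 · 48/210 = 23520.

23520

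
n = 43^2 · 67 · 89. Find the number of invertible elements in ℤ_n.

φ(43^2) = 43^2 − 43^1 = 1849 − 43 = 1806.
φ(67) = 67 − 1 = 66.
φ(89) = 89 − 1 = 88.
Multiply: 1806 · 66 · 88 = 10489248.

10489248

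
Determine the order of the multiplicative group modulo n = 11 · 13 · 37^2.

159840

φ(11) = 11 − 1 = 10.
φ(13) = 13 − 1 = 12.
φ(37^2) = 37^1·(37−1) = 37·36 = 1332.
Multiply: 10 · 12 · 1332 = 159840.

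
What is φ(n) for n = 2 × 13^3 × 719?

φ(3159286) = 3159286 · (1 − 1/2) · (1 − 1/13) · (1 − 1/719)
       = 3159286 · 8616/18694 = 1456104.

1456104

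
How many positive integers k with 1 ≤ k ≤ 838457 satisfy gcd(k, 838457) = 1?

725760

Prime factorization: 838457 = 17 × 31 × 37 × 43.
φ(838457) = 838457 · (1 − 1/17) · (1 − 1/31) · (1 − 1/37) · (1 − 1/43)
       = 838457 · 725760/838457 = 725760.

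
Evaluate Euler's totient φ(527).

480

527 = 17 · 31.
φ(17) = 17 − 1 = 16.
φ(31) = 31 − 1 = 30.
φ(527) = 16 × 30 = 480.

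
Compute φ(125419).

95040

First factor: 125419 = 7 · 19 · 23 · 41.
φ(7) = 7 − 1 = 6.
φ(19) = 19 − 1 = 18.
φ(23) = 23 − 1 = 22.
φ(41) = 41 − 1 = 40.
Multiply: 6 · 18 · 22 · 40 = 95040.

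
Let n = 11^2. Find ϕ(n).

110

φ(11^2) = 11^1·(11−1) = 11·10 = 110.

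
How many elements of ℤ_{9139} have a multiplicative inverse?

7776

First factor: 9139 = 13 * 19 * 37.
φ(13) = 13 − 1 = 12.
φ(19) = 19 − 1 = 18.
φ(37) = 37 − 1 = 36.
Since φ is multiplicative, φ(9139) = 12 · 18 · 36 = 7776.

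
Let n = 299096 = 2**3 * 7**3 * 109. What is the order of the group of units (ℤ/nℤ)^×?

φ(2^3) = 2^3 − 2^2 = 8 − 4 = 4.
φ(7^3) = 7^2·(7−1) = 49·6 = 294.
φ(109) = 109 − 1 = 108.
Multiply: 4 · 294 · 108 = 127008.

127008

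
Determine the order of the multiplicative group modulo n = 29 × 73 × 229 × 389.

178343424

φ(188584477) = 188584477 · (1 − 1/29) · (1 − 1/73) · (1 − 1/229) · (1 − 1/389)
       = 188584477 · 178343424/188584477 = 178343424.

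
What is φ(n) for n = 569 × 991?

562320

φ(569) = 569 − 1 = 568.
φ(991) = 991 − 1 = 990.
φ(563879) = 568 × 990 = 562320.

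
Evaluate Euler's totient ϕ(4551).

2880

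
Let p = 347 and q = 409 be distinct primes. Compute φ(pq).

141168

φ(141923) = 141923 · (1 − 1/347) · (1 − 1/409)
       = 141923 · 141168/141923 = 141168.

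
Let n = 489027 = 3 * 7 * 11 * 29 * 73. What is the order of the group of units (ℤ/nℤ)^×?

241920

φ(489027) = 489027 · (1 − 1/3) · (1 − 1/7) · (1 − 1/11) · (1 − 1/29) · (1 − 1/73)
       = 489027 · 241920/489027 = 241920.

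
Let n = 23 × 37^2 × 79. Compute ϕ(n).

2285712

φ(2487473) = 2487473 · (1 − 1/23) · (1 − 1/37) · (1 − 1/79)
       = 2487473 · 61776/67229 = 2285712.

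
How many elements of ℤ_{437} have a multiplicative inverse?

396

Factor 437: 437 = 19 * 23.
φ(437) = 437 · (1 − 1/19) · (1 − 1/23)
       = 437 · 396/437 = 396.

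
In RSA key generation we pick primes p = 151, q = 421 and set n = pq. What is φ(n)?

φ(151) = 151 − 1 = 150.
φ(421) = 421 − 1 = 420.
Since φ is multiplicative, φ(63571) = 150 · 420 = 63000.

63000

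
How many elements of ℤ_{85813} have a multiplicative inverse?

Prime factorization: 85813 = 7 × 13 × 23 × 41.
φ(85813) = 85813 · (1 − 1/7) · (1 − 1/13) · (1 − 1/23) · (1 − 1/41)
       = 85813 · 63360/85813 = 63360.

63360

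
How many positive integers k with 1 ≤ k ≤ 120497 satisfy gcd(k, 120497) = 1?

First factor: 120497 = 13**2 · 23 · 31.
φ(120497) = 120497 · (1 − 1/13) · (1 − 1/23) · (1 − 1/31)
       = 120497 · 7920/9269 = 102960.

102960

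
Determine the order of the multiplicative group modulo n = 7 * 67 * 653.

φ(7) = 7 − 1 = 6.
φ(67) = 67 − 1 = 66.
φ(653) = 653 − 1 = 652.
φ(306257) = 6 × 66 × 652 = 258192.

258192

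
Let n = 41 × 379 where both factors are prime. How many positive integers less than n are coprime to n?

φ(41) = 41 − 1 = 40.
φ(379) = 379 − 1 = 378.
φ(15539) = 40 × 378 = 15120.

15120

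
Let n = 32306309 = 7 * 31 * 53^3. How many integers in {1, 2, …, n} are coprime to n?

φ(7) = 7 − 1 = 6.
φ(31) = 31 − 1 = 30.
φ(53^3) = 53^2·(53−1) = 2809·52 = 146068.
Multiply: 6 · 30 · 146068 = 26292240.

26292240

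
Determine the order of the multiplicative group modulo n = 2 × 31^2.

930

φ(1922) = 1922 · (1 − 1/2) · (1 − 1/31)
       = 1922 · 30/62 = 930.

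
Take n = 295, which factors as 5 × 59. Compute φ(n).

232

φ(295) = 295 · (1 − 1/5) · (1 − 1/59)
       = 295 · 232/295 = 232.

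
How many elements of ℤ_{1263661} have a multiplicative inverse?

1263661 = 7**2 · 17 · 37 · 41.
φ(1263661) = 1263661 · (1 − 1/7) · (1 − 1/17) · (1 − 1/37) · (1 − 1/41)
       = 1263661 · 138240/180523 = 967680.

967680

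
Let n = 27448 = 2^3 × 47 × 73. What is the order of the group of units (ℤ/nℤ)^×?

φ(2^3) = 2^2·(2−1) = 4·1 = 4.
φ(47) = 47 − 1 = 46.
φ(73) = 73 − 1 = 72.
Since φ is multiplicative, φ(27448) = 4 · 46 · 72 = 13248.

13248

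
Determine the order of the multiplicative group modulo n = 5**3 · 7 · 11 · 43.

252000

φ(413875) = 413875 · (1 − 1/5) · (1 − 1/7) · (1 − 1/11) · (1 − 1/43)
       = 413875 · 10080/16555 = 252000.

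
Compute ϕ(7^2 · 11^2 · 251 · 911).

1051050000

φ(7^2) = 7^1·(7−1) = 7·6 = 42.
φ(11^2) = 11^2 − 11^1 = 121 − 11 = 110.
φ(251) = 251 − 1 = 250.
φ(911) = 911 − 1 = 910.
Multiply: 42 · 110 · 250 · 910 = 1051050000.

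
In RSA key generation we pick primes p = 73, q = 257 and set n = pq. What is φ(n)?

18432

φ(18761) = 18761 · (1 − 1/73) · (1 − 1/257)
       = 18761 · 18432/18761 = 18432.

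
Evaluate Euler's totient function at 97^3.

903264

φ(97^3) = 97^2·(97−1) = 9409·96 = 903264.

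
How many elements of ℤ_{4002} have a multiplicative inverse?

Prime factorization: 4002 = 2 · 3 · 23 · 29.
φ(4002) = 4002 · (1 − 1/2) · (1 − 1/3) · (1 − 1/23) · (1 − 1/29)
       = 4002 · 1232/4002 = 1232.

1232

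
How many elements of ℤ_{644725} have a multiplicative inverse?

644725 = 5**2 × 17 × 37 × 41.
φ(644725) = 644725 · (1 − 1/5) · (1 − 1/17) · (1 − 1/37) · (1 − 1/41)
       = 644725 · 92160/128945 = 460800.

460800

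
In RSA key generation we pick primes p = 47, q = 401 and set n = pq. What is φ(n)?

18400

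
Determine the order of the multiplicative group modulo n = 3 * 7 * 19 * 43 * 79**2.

55901664

φ(107076837) = 107076837 · (1 − 1/3) · (1 − 1/7) · (1 − 1/19) · (1 − 1/43) · (1 − 1/79)
       = 107076837 · 707616/1355403 = 55901664.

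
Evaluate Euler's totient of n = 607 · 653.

φ(607) = 607 − 1 = 606.
φ(653) = 653 − 1 = 652.
Multiply: 606 · 652 = 395112.

395112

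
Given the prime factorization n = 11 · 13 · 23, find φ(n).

2640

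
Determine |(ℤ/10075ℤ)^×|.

10075 = 5^2 · 13 · 31.
φ(5^2) = 5^1·(5−1) = 5·4 = 20.
φ(13) = 13 − 1 = 12.
φ(31) = 31 − 1 = 30.
Since φ is multiplicative, φ(10075) = 20 · 12 · 30 = 7200.

7200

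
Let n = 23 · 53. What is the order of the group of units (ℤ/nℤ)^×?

1144

φ(23) = 23 − 1 = 22.
φ(53) = 53 − 1 = 52.
Since φ is multiplicative, φ(1219) = 22 · 52 = 1144.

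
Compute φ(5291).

4320

5291 = 11 · 13 · 37.
φ(11) = 11 − 1 = 10.
φ(13) = 13 − 1 = 12.
φ(37) = 37 − 1 = 36.
Multiply: 10 · 12 · 36 = 4320.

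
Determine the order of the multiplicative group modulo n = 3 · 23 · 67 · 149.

429792

φ(688827) = 688827 · (1 − 1/3) · (1 − 1/23) · (1 − 1/67) · (1 − 1/149)
       = 688827 · 429792/688827 = 429792.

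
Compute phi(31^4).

893730

φ(31^4) = 31^4 − 31^3 = 923521 − 29791 = 893730.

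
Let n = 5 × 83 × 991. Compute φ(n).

φ(411265) = 411265 · (1 − 1/5) · (1 − 1/83) · (1 − 1/991)
       = 411265 · 324720/411265 = 324720.

324720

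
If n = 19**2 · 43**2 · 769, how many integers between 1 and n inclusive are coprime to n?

474356736

φ(513299041) = 513299041 · (1 − 1/19) · (1 − 1/43) · (1 − 1/769)
       = 513299041 · 580608/628273 = 474356736.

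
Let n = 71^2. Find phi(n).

4970

φ(5041) = 5041 · (1 − 1/71)
       = 5041 · 70/71 = 4970.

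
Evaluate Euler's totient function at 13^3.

2028

φ(13^3) = 13^2·(13−1) = 169·12 = 2028.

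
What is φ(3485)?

Factor 3485: 3485 = 5 · 17 · 41.
φ(3485) = 3485 · (1 − 1/5) · (1 − 1/17) · (1 − 1/41)
       = 3485 · 2560/3485 = 2560.

2560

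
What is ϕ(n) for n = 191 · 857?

φ(191) = 191 − 1 = 190.
φ(857) = 857 − 1 = 856.
φ(163687) = 190 × 856 = 162640.

162640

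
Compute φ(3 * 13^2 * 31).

φ(3) = 3 − 1 = 2.
φ(13^2) = 13^2 − 13^1 = 169 − 13 = 156.
φ(31) = 31 − 1 = 30.
φ(15717) = 2 × 156 × 30 = 9360.

9360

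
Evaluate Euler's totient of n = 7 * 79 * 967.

φ(534751) = 534751 · (1 − 1/7) · (1 − 1/79) · (1 − 1/967)
       = 534751 · 452088/534751 = 452088.

452088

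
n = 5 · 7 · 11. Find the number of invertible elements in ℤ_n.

φ(5) = 5 − 1 = 4.
φ(7) = 7 − 1 = 6.
φ(11) = 11 − 1 = 10.
Multiply: 4 · 6 · 10 = 240.

240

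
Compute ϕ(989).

First factor: 989 = 23 × 43.
φ(989) = 989 · (1 − 1/23) · (1 − 1/43)
       = 989 · 924/989 = 924.

924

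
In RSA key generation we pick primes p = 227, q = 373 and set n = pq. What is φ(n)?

φ(n) = (p − 1)(q − 1) = (227−1)(373−1) = 226·372 = 84072.

84072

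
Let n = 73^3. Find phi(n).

φ(73^3) = 73^2·(73−1) = 5329·72 = 383688.

383688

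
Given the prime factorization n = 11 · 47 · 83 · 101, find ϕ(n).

3772000

φ(4334011) = 4334011 · (1 − 1/11) · (1 − 1/47) · (1 − 1/83) · (1 − 1/101)
       = 4334011 · 3772000/4334011 = 3772000.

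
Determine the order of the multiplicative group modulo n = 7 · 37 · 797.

φ(7) = 7 − 1 = 6.
φ(37) = 37 − 1 = 36.
φ(797) = 797 − 1 = 796.
Multiply: 6 · 36 · 796 = 171936.

171936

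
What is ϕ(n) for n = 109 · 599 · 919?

φ(60002429) = 60002429 · (1 − 1/109) · (1 − 1/599) · (1 − 1/919)
       = 60002429 · 59288112/60002429 = 59288112.

59288112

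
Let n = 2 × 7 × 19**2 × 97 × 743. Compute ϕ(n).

φ(364246834) = 364246834 · (1 − 1/2) · (1 − 1/7) · (1 − 1/19) · (1 − 1/97) · (1 − 1/743)
       = 364246834 · 7693056/19170886 = 146168064.

146168064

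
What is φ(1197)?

648

First factor: 1197 = 3^2 · 7 · 19.
φ(1197) = 1197 · (1 − 1/3) · (1 − 1/7) · (1 − 1/19)
       = 1197 · 216/399 = 648.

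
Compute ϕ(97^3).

φ(912673) = 912673 · (1 − 1/97)
       = 912673 · 96/97 = 903264.

903264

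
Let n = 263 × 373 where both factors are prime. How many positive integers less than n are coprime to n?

97464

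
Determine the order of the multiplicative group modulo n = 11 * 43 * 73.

30240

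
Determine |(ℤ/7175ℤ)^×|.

4800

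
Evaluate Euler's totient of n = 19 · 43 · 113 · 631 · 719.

38300532480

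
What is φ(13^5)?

342732

φ(13^5) = 13^4·(13−1) = 28561·12 = 342732.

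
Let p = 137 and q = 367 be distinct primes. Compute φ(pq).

49776

φ(n) = (p − 1)(q − 1) = (137−1)(367−1) = 136·366 = 49776.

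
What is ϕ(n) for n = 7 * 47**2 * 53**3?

1894794096

φ(7) = 7 − 1 = 6.
φ(47^2) = 47^2 − 47^1 = 2209 − 47 = 2162.
φ(53^3) = 53^3 − 53^2 = 148877 − 2809 = 146068.
Since φ is multiplicative, φ(2302085051) = 6 · 2162 · 146068 = 1894794096.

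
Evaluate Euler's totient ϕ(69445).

48384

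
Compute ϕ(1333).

Prime factorization: 1333 = 31 · 43.
φ(1333) = 1333 · (1 − 1/31) · (1 − 1/43)
       = 1333 · 1260/1333 = 1260.

1260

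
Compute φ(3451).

2688

Prime factorization: 3451 = 7 × 17 × 29.
φ(7) = 7 − 1 = 6.
φ(17) = 17 − 1 = 16.
φ(29) = 29 − 1 = 28.
φ(3451) = 6 × 16 × 28 = 2688.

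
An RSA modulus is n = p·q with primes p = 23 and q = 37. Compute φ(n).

792

φ(pq) = (p−1)(q−1) = 22 · 36 = 792.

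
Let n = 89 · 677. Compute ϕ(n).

59488

φ(89) = 89 − 1 = 88.
φ(677) = 677 − 1 = 676.
Multiply: 88 · 676 = 59488.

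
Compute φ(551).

504

Prime factorization: 551 = 19 * 29.
φ(19) = 19 − 1 = 18.
φ(29) = 29 − 1 = 28.
φ(551) = 18 × 28 = 504.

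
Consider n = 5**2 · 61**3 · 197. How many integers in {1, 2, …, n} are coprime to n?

φ(5^2) = 5^1·(5−1) = 5·4 = 20.
φ(61^3) = 61^3 − 61^2 = 226981 − 3721 = 223260.
φ(197) = 197 − 1 = 196.
Multiply: 20 · 223260 · 196 = 875179200.

875179200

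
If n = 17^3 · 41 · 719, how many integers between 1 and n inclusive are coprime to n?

φ(144830327) = 144830327 · (1 − 1/17) · (1 − 1/41) · (1 − 1/719)
       = 144830327 · 459520/501143 = 132801280.

132801280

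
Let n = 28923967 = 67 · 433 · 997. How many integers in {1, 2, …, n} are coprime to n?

28397952

φ(67) = 67 − 1 = 66.
φ(433) = 433 − 1 = 432.
φ(997) = 997 − 1 = 996.
Multiply: 66 · 432 · 996 = 28397952.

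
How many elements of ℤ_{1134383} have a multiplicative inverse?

997920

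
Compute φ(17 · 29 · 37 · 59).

935424

φ(1076219) = 1076219 · (1 − 1/17) · (1 − 1/29) · (1 − 1/37) · (1 − 1/59)
       = 1076219 · 935424/1076219 = 935424.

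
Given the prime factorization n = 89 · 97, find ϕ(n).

8448

φ(89) = 89 − 1 = 88.
φ(97) = 97 − 1 = 96.
φ(8633) = 88 × 96 = 8448.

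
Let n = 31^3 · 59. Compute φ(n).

φ(1757669) = 1757669 · (1 − 1/31) · (1 − 1/59)
       = 1757669 · 1740/1829 = 1672140.

1672140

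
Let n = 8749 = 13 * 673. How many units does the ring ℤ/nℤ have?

8064

φ(8749) = 8749 · (1 − 1/13) · (1 − 1/673)
       = 8749 · 8064/8749 = 8064.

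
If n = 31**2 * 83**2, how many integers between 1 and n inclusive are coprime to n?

φ(31^2) = 31^2 − 31^1 = 961 − 31 = 930.
φ(83^2) = 83^2 − 83^1 = 6889 − 83 = 6806.
Since φ is multiplicative, φ(6620329) = 930 · 6806 = 6329580.

6329580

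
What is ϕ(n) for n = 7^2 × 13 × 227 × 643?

73126368

φ(92977157) = 92977157 · (1 − 1/7) · (1 − 1/13) · (1 − 1/227) · (1 − 1/643)
       = 92977157 · 10446624/13282451 = 73126368.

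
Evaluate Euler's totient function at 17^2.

φ(17^2) = 17^2 − 17^1 = 289 − 17 = 272.

272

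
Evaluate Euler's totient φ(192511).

Prime factorization: 192511 = 11^2 · 37 · 43.
φ(11^2) = 11^2 − 11^1 = 121 − 11 = 110.
φ(37) = 37 − 1 = 36.
φ(43) = 43 − 1 = 42.
φ(192511) = 110 × 36 × 42 = 166320.

166320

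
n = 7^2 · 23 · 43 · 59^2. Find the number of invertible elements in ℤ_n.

φ(168692741) = 168692741 · (1 − 1/7) · (1 − 1/23) · (1 − 1/43) · (1 − 1/59)
       = 168692741 · 321552/408457 = 132800976.

132800976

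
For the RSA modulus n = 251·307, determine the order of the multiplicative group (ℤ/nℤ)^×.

φ(pq) = (p−1)(q−1) = 250 · 306 = 76500.

76500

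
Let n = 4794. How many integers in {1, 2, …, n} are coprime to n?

1472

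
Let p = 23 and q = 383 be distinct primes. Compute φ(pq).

8404

φ(8809) = 8809 · (1 − 1/23) · (1 − 1/383)
       = 8809 · 8404/8809 = 8404.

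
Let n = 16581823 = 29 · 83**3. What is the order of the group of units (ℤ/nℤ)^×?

φ(29) = 29 − 1 = 28.
φ(83^3) = 83^2·(83−1) = 6889·82 = 564898.
Multiply: 28 · 564898 = 15817144.

15817144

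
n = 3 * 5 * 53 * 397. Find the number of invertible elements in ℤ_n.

φ(315615) = 315615 · (1 − 1/3) · (1 − 1/5) · (1 − 1/53) · (1 − 1/397)
       = 315615 · 164736/315615 = 164736.

164736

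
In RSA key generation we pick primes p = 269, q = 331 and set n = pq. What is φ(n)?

88440

For distinct primes, φ(pq) = (p−1)(q−1) = 268 × 330 = 88440.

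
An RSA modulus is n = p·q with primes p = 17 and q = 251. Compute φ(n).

φ(n) = (p − 1)(q − 1) = (17−1)(251−1) = 16·250 = 4000.

4000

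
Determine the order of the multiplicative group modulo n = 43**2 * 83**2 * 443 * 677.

3672642503712

φ(43^2) = 43^1·(43−1) = 43·42 = 1806.
φ(83^2) = 83^1·(83−1) = 83·82 = 6806.
φ(443) = 443 − 1 = 442.
φ(677) = 677 − 1 = 676.
Since φ is multiplicative, φ(3820194639271) = 1806 · 6806 · 442 · 676 = 3672642503712.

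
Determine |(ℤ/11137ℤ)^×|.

Prime factorization: 11137 = 7 × 37 × 43.
φ(7) = 7 − 1 = 6.
φ(37) = 37 − 1 = 36.
φ(43) = 43 − 1 = 42.
φ(11137) = 6 × 36 × 42 = 9072.

9072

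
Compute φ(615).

Factor 615: 615 = 3 · 5 · 41.
φ(615) = 615 · (1 − 1/3) · (1 − 1/5) · (1 − 1/41)
       = 615 · 320/615 = 320.

320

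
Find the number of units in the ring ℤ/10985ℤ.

8112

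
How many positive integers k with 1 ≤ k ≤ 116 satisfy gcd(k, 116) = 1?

56

First factor: 116 = 2^2 × 29.
φ(2^2) = 2^1·(2−1) = 2·1 = 2.
φ(29) = 29 − 1 = 28.
Since φ is multiplicative, φ(116) = 2 · 28 = 56.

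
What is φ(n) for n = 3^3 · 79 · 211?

φ(450063) = 450063 · (1 − 1/3) · (1 − 1/79) · (1 − 1/211)
       = 450063 · 32760/50007 = 294840.

294840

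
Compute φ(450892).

192192

First factor: 450892 = 2**2 · 13**2 · 23 · 29.
φ(2^2) = 2^2 − 2^1 = 4 − 2 = 2.
φ(13^2) = 13^1·(13−1) = 13·12 = 156.
φ(23) = 23 − 1 = 22.
φ(29) = 29 − 1 = 28.
Since φ is multiplicative, φ(450892) = 2 · 156 · 22 · 28 = 192192.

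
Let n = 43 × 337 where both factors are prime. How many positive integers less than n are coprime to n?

14112

φ(43) = 43 − 1 = 42.
φ(337) = 337 − 1 = 336.
Since φ is multiplicative, φ(14491) = 42 · 336 = 14112.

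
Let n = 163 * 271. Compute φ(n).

φ(44173) = 44173 · (1 − 1/163) · (1 − 1/271)
       = 44173 · 43740/44173 = 43740.

43740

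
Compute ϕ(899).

840

899 = 29 · 31.
φ(899) = 899 · (1 − 1/29) · (1 − 1/31)
       = 899 · 840/899 = 840.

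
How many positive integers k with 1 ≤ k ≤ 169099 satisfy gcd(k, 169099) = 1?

Prime factorization: 169099 = 7^3 × 17 × 29.
φ(7^3) = 7^3 − 7^2 = 343 − 49 = 294.
φ(17) = 17 − 1 = 16.
φ(29) = 29 − 1 = 28.
Multiply: 294 · 16 · 28 = 131712.

131712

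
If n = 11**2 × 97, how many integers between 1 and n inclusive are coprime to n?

φ(11^2) = 11^2 − 11^1 = 121 − 11 = 110.
φ(97) = 97 − 1 = 96.
Since φ is multiplicative, φ(11737) = 110 · 96 = 10560.

10560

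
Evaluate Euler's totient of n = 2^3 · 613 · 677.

1654848

φ(3320008) = 3320008 · (1 − 1/2) · (1 − 1/613) · (1 − 1/677)
       = 3320008 · 413712/830002 = 1654848.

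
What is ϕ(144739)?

110880

Factor 144739: 144739 = 7 × 23 × 29 × 31.
φ(7) = 7 − 1 = 6.
φ(23) = 23 − 1 = 22.
φ(29) = 29 − 1 = 28.
φ(31) = 31 − 1 = 30.
Since φ is multiplicative, φ(144739) = 6 · 22 · 28 · 30 = 110880.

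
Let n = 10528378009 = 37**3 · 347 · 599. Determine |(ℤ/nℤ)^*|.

10197253872

φ(37^3) = 37^3 − 37^2 = 50653 − 1369 = 49284.
φ(347) = 347 − 1 = 346.
φ(599) = 599 − 1 = 598.
Multiply: 49284 · 346 · 598 = 10197253872.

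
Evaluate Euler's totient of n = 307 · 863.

263772

φ(307) = 307 − 1 = 306.
φ(863) = 863 − 1 = 862.
φ(264941) = 306 × 862 = 263772.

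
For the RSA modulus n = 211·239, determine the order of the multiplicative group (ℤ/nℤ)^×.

49980

φ(pq) = (p−1)(q−1) = 210 · 238 = 49980.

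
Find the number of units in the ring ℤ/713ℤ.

Prime factorization: 713 = 23 · 31.
φ(713) = 713 · (1 − 1/23) · (1 − 1/31)
       = 713 · 660/713 = 660.

660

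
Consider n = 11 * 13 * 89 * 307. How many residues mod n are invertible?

3231360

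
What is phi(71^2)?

φ(5041) = 5041 · (1 − 1/71)
       = 5041 · 70/71 = 4970.

4970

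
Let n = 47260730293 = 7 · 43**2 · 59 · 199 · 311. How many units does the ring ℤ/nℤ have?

φ(47260730293) = 47260730293 · (1 − 1/7) · (1 − 1/43) · (1 − 1/59) · (1 − 1/199) · (1 − 1/311)
       = 47260730293 · 897130080/1099086751 = 38576593440.

38576593440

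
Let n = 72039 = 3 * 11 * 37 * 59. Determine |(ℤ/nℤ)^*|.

φ(72039) = 72039 · (1 − 1/3) · (1 − 1/11) · (1 − 1/37) · (1 − 1/59)
       = 72039 · 41760/72039 = 41760.

41760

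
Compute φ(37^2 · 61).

φ(37^2) = 37^2 − 37^1 = 1369 − 37 = 1332.
φ(61) = 61 − 1 = 60.
Since φ is multiplicative, φ(83509) = 1332 · 60 = 79920.

79920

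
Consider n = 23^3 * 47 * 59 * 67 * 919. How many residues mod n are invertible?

φ(23^3) = 23^2·(23−1) = 529·22 = 11638.
φ(47) = 47 − 1 = 46.
φ(59) = 59 − 1 = 58.
φ(67) = 67 − 1 = 66.
φ(919) = 919 − 1 = 918.
φ(2077417050143) = 11638 × 46 × 58 × 66 × 918 = 1881268548192.

1881268548192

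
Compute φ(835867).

Factor 835867: 835867 = 19 * 29 * 37 * 41.
φ(19) = 19 − 1 = 18.
φ(29) = 29 − 1 = 28.
φ(37) = 37 − 1 = 36.
φ(41) = 41 − 1 = 40.
Multiply: 18 · 28 · 36 · 40 = 725760.

725760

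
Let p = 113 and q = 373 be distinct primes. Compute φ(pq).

φ(n) = (p − 1)(q − 1) = (113−1)(373−1) = 112·372 = 41664.

41664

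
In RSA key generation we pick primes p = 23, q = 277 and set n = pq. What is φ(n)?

6072

φ(n) = (p − 1)(q − 1) = (23−1)(277−1) = 22·276 = 6072.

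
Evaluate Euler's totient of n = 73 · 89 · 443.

φ(73) = 73 − 1 = 72.
φ(89) = 89 − 1 = 88.
φ(443) = 443 − 1 = 442.
Since φ is multiplicative, φ(2878171) = 72 · 88 · 442 = 2800512.

2800512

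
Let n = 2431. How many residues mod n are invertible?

1920

First factor: 2431 = 11 × 13 × 17.
φ(2431) = 2431 · (1 − 1/11) · (1 − 1/13) · (1 − 1/17)
       = 2431 · 1920/2431 = 1920.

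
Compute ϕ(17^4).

φ(17^4) = 17^3·(17−1) = 4913·16 = 78608.

78608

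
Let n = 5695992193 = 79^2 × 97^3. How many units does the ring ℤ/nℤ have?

5565912768

φ(5695992193) = 5695992193 · (1 − 1/79) · (1 − 1/97)
       = 5695992193 · 7488/7663 = 5565912768.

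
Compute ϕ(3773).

2940

3773 = 7**3 * 11.
φ(7^3) = 7^2·(7−1) = 49·6 = 294.
φ(11) = 11 − 1 = 10.
φ(3773) = 294 × 10 = 2940.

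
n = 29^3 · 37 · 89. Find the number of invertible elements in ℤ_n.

φ(29^3) = 29^2·(29−1) = 841·28 = 23548.
φ(37) = 37 − 1 = 36.
φ(89) = 89 − 1 = 88.
Multiply: 23548 · 36 · 88 = 74600064.

74600064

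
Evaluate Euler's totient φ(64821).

First factor: 64821 = 3 × 17 × 31 × 41.
φ(64821) = 64821 · (1 − 1/3) · (1 − 1/17) · (1 − 1/31) · (1 − 1/41)
       = 64821 · 38400/64821 = 38400.

38400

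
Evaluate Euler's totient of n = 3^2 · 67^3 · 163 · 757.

217711615968

φ(334003025997) = 334003025997 · (1 − 1/3) · (1 − 1/67) · (1 − 1/163) · (1 − 1/757)
       = 334003025997 · 16166304/24801591 = 217711615968.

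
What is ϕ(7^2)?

42

φ(7^2) = 7^1·(7−1) = 7·6 = 42.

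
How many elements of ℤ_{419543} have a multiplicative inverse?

354816

First factor: 419543 = 17 * 23 * 29 * 37.
φ(419543) = 419543 · (1 − 1/17) · (1 − 1/23) · (1 − 1/29) · (1 − 1/37)
       = 419543 · 354816/419543 = 354816.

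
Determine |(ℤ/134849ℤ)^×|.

105600

First factor: 134849 = 11 · 13 · 23 · 41.
φ(134849) = 134849 · (1 − 1/11) · (1 − 1/13) · (1 − 1/23) · (1 − 1/41)
       = 134849 · 105600/134849 = 105600.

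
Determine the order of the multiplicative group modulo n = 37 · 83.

φ(3071) = 3071 · (1 − 1/37) · (1 − 1/83)
       = 3071 · 2952/3071 = 2952.

2952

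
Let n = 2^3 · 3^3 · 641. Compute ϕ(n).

46080

φ(138456) = 138456 · (1 − 1/2) · (1 − 1/3) · (1 − 1/641)
       = 138456 · 1280/3846 = 46080.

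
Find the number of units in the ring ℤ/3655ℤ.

First factor: 3655 = 5 · 17 · 43.
φ(3655) = 3655 · (1 − 1/5) · (1 − 1/17) · (1 − 1/43)
       = 3655 · 2688/3655 = 2688.

2688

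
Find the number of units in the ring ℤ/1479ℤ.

First factor: 1479 = 3 × 17 × 29.
φ(1479) = 1479 · (1 − 1/3) · (1 − 1/17) · (1 − 1/29)
       = 1479 · 896/1479 = 896.

896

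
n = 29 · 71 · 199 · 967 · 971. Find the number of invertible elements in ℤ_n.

φ(29) = 29 − 1 = 28.
φ(71) = 71 − 1 = 70.
φ(199) = 199 − 1 = 198.
φ(967) = 967 − 1 = 966.
φ(971) = 971 − 1 = 970.
Since φ is multiplicative, φ(384729180137) = 28 · 70 · 198 · 966 · 970 = 363638721600.

363638721600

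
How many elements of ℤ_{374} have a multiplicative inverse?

Prime factorization: 374 = 2 · 11 · 17.
φ(374) = 374 · (1 − 1/2) · (1 − 1/11) · (1 − 1/17)
       = 374 · 160/374 = 160.

160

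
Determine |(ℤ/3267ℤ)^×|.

1980

Factor 3267: 3267 = 3**3 × 11**2.
φ(3^3) = 3^3 − 3^2 = 27 − 9 = 18.
φ(11^2) = 11^2 − 11^1 = 121 − 11 = 110.
Multiply: 18 · 110 = 1980.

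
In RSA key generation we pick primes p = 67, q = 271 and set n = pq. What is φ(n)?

17820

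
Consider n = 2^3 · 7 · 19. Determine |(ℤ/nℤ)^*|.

432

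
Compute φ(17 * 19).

288

φ(17) = 17 − 1 = 16.
φ(19) = 19 − 1 = 18.
Multiply: 16 · 18 = 288.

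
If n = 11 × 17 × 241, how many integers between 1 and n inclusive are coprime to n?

38400

φ(11) = 11 − 1 = 10.
φ(17) = 17 − 1 = 16.
φ(241) = 241 − 1 = 240.
Multiply: 10 · 16 · 240 = 38400.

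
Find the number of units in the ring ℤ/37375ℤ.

26400

Prime factorization: 37375 = 5^3 × 13 × 23.
φ(37375) = 37375 · (1 − 1/5) · (1 − 1/13) · (1 − 1/23)
       = 37375 · 1056/1495 = 26400.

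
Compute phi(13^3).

φ(13^3) = 13^3 − 13^2 = 2197 − 169 = 2028.

2028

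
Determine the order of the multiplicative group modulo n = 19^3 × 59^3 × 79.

102330789912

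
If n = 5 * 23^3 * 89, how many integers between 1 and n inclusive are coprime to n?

φ(5414315) = 5414315 · (1 − 1/5) · (1 − 1/23) · (1 − 1/89)
       = 5414315 · 7744/10235 = 4096576.

4096576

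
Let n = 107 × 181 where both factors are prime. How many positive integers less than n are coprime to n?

19080

For distinct primes, φ(pq) = (p−1)(q−1) = 106 × 180 = 19080.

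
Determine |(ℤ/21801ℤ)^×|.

13104

Factor 21801: 21801 = 3 · 13**2 · 43.
φ(3) = 3 − 1 = 2.
φ(13^2) = 13^1·(13−1) = 13·12 = 156.
φ(43) = 43 − 1 = 42.
φ(21801) = 2 × 156 × 42 = 13104.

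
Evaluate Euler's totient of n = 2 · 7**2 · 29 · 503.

φ(1429526) = 1429526 · (1 − 1/2) · (1 − 1/7) · (1 − 1/29) · (1 − 1/503)
       = 1429526 · 84336/204218 = 590352.

590352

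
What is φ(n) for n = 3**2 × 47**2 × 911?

11804520

φ(18111591) = 18111591 · (1 − 1/3) · (1 − 1/47) · (1 − 1/911)
       = 18111591 · 83720/128451 = 11804520.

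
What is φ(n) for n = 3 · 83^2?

φ(3) = 3 − 1 = 2.
φ(83^2) = 83^2 − 83^1 = 6889 − 83 = 6806.
Since φ is multiplicative, φ(20667) = 2 · 6806 = 13612.

13612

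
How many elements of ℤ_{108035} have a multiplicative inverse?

76800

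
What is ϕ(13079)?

First factor: 13079 = 11 · 29 · 41.
φ(13079) = 13079 · (1 − 1/11) · (1 − 1/29) · (1 − 1/41)
       = 13079 · 11200/13079 = 11200.

11200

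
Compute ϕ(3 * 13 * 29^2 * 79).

φ(3) = 3 − 1 = 2.
φ(13) = 13 − 1 = 12.
φ(29^2) = 29^1·(29−1) = 29·28 = 812.
φ(79) = 79 − 1 = 78.
Since φ is multiplicative, φ(2591121) = 2 · 12 · 812 · 78 = 1520064.

1520064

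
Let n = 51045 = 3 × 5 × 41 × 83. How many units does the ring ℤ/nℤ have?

26240

φ(51045) = 51045 · (1 − 1/3) · (1 − 1/5) · (1 − 1/41) · (1 − 1/83)
       = 51045 · 26240/51045 = 26240.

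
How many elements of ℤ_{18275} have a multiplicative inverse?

18275 = 5^2 · 17 · 43.
φ(5^2) = 5^1·(5−1) = 5·4 = 20.
φ(17) = 17 − 1 = 16.
φ(43) = 43 − 1 = 42.
Since φ is multiplicative, φ(18275) = 20 · 16 · 42 = 13440.

13440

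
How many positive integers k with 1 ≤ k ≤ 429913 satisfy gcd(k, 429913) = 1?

First factor: 429913 = 11^3 · 17 · 19.
φ(11^3) = 11^3 − 11^2 = 1331 − 121 = 1210.
φ(17) = 17 − 1 = 16.
φ(19) = 19 − 1 = 18.
Multiply: 1210 · 16 · 18 = 348480.

348480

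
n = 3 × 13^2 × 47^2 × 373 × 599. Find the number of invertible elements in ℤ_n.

φ(250229973201) = 250229973201 · (1 − 1/3) · (1 − 1/13) · (1 − 1/47) · (1 − 1/373) · (1 − 1/599)
       = 250229973201 · 245591424/409541691 = 150056360064.

150056360064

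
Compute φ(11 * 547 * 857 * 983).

φ(11) = 11 − 1 = 10.
φ(547) = 547 − 1 = 546.
φ(857) = 857 − 1 = 856.
φ(983) = 983 − 1 = 982.
φ(5068907327) = 10 × 546 × 856 × 982 = 4589632320.

4589632320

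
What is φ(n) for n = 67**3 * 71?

20739180

φ(67^3) = 67^3 − 67^2 = 300763 − 4489 = 296274.
φ(71) = 71 − 1 = 70.
Since φ is multiplicative, φ(21354173) = 296274 · 70 = 20739180.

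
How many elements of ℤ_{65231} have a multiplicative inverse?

Prime factorization: 65231 = 37 × 41 × 43.
φ(37) = 37 − 1 = 36.
φ(41) = 41 − 1 = 40.
φ(43) = 43 − 1 = 42.
φ(65231) = 36 × 40 × 42 = 60480.

60480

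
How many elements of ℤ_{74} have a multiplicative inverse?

First factor: 74 = 2 · 37.
φ(2) = 2 − 1 = 1.
φ(37) = 37 − 1 = 36.
Since φ is multiplicative, φ(74) = 1 · 36 = 36.

36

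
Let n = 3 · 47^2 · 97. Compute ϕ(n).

φ(3) = 3 − 1 = 2.
φ(47^2) = 47^1·(47−1) = 47·46 = 2162.
φ(97) = 97 − 1 = 96.
Since φ is multiplicative, φ(642819) = 2 · 2162 · 96 = 415104.

415104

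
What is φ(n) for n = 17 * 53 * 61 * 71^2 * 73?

φ(20225263273) = 20225263273 · (1 − 1/17) · (1 − 1/53) · (1 − 1/61) · (1 − 1/71) · (1 − 1/73)
       = 20225263273 · 251596800/284862863 = 17863372800.

17863372800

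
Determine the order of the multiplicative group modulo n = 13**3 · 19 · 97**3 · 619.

20377158916608

φ(13^3) = 13^3 − 13^2 = 2197 − 169 = 2028.
φ(19) = 19 − 1 = 18.
φ(97^3) = 97^3 − 97^2 = 912673 − 9409 = 903264.
φ(619) = 619 − 1 = 618.
φ(23582481895141) = 2028 × 18 × 903264 × 618 = 20377158916608.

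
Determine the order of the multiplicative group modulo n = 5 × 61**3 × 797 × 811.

575796470400

φ(5) = 5 − 1 = 4.
φ(61^3) = 61^2·(61−1) = 3721·60 = 223260.
φ(797) = 797 − 1 = 796.
φ(811) = 811 − 1 = 810.
Since φ is multiplicative, φ(733565140135) = 4 · 223260 · 796 · 810 = 575796470400.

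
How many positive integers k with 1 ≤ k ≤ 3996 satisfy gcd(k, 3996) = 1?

1296

First factor: 3996 = 2^2 · 3^3 · 37.
φ(2^2) = 2^1·(2−1) = 2·1 = 2.
φ(3^3) = 3^3 − 3^2 = 27 − 9 = 18.
φ(37) = 37 − 1 = 36.
Since φ is multiplicative, φ(3996) = 2 · 18 · 36 = 1296.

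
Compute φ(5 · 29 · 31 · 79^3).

1635641280

φ(2216210305) = 2216210305 · (1 − 1/5) · (1 − 1/29) · (1 − 1/31) · (1 − 1/79)
       = 2216210305 · 262080/355105 = 1635641280.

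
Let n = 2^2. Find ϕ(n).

φ(2^2) = 2^2 − 2^1 = 4 − 2 = 2.

2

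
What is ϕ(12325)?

Factor 12325: 12325 = 5^2 · 17 · 29.
φ(5^2) = 5^2 − 5^1 = 25 − 5 = 20.
φ(17) = 17 − 1 = 16.
φ(29) = 29 − 1 = 28.
Since φ is multiplicative, φ(12325) = 20 · 16 · 28 = 8960.

8960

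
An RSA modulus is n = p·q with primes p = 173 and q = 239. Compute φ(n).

φ(41347) = 41347 · (1 − 1/173) · (1 − 1/239)
       = 41347 · 40936/41347 = 40936.

40936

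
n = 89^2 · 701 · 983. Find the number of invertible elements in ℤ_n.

φ(5458226443) = 5458226443 · (1 − 1/89) · (1 − 1/701) · (1 − 1/983)
       = 5458226443 · 60491200/61328387 = 5383716800.

5383716800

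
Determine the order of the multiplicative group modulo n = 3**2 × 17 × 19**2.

32832

φ(3^2) = 3^2 − 3^1 = 9 − 3 = 6.
φ(17) = 17 − 1 = 16.
φ(19^2) = 19^2 − 19^1 = 361 − 19 = 342.
Multiply: 6 · 16 · 342 = 32832.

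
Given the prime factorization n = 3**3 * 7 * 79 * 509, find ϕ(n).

φ(7599879) = 7599879 · (1 − 1/3) · (1 − 1/7) · (1 − 1/79) · (1 − 1/509)
       = 7599879 · 475488/844431 = 4279392.

4279392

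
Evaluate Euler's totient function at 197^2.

φ(38809) = 38809 · (1 − 1/197)
       = 38809 · 196/197 = 38612.

38612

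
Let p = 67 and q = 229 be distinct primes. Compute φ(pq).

15048

φ(n) = (p − 1)(q − 1) = (67−1)(229−1) = 66·228 = 15048.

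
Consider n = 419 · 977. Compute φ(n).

φ(419) = 419 − 1 = 418.
φ(977) = 977 − 1 = 976.
φ(409363) = 418 × 976 = 407968.

407968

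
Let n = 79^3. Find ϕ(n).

φ(79^3) = 79^3 − 79^2 = 493039 − 6241 = 486798.

486798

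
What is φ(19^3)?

6498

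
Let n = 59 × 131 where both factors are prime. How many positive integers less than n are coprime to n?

7540

φ(7729) = 7729 · (1 − 1/59) · (1 − 1/131)
       = 7729 · 7540/7729 = 7540.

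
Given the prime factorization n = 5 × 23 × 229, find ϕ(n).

20064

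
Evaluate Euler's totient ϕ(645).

Prime factorization: 645 = 3 × 5 × 43.
φ(3) = 3 − 1 = 2.
φ(5) = 5 − 1 = 4.
φ(43) = 43 − 1 = 42.
φ(645) = 2 × 4 × 42 = 336.

336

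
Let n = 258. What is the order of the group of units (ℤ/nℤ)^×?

84

258 = 2 × 3 × 43.
φ(258) = 258 · (1 − 1/2) · (1 − 1/3) · (1 − 1/43)
       = 258 · 84/258 = 84.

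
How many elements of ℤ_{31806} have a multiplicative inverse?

First factor: 31806 = 2 × 3**3 × 19 × 31.
φ(2) = 2 − 1 = 1.
φ(3^3) = 3^2·(3−1) = 9·2 = 18.
φ(19) = 19 − 1 = 18.
φ(31) = 31 − 1 = 30.
Since φ is multiplicative, φ(31806) = 1 · 18 · 18 · 30 = 9720.

9720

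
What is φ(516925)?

369600

516925 = 5^2 · 23 · 29 · 31.
φ(516925) = 516925 · (1 − 1/5) · (1 − 1/23) · (1 − 1/29) · (1 − 1/31)
       = 516925 · 73920/103385 = 369600.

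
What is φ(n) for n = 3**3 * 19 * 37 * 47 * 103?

54727488

φ(91887021) = 91887021 · (1 − 1/3) · (1 − 1/19) · (1 − 1/37) · (1 − 1/47) · (1 − 1/103)
       = 91887021 · 6080832/10209669 = 54727488.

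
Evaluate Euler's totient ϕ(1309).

Factor 1309: 1309 = 7 * 11 * 17.
φ(1309) = 1309 · (1 − 1/7) · (1 − 1/11) · (1 − 1/17)
       = 1309 · 960/1309 = 960.

960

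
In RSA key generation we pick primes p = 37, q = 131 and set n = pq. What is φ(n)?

4680

φ(pq) = (p−1)(q−1) = 36 · 130 = 4680.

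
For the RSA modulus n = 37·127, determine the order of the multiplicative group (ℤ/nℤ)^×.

4536

φ(pq) = (p−1)(q−1) = 36 · 126 = 4536.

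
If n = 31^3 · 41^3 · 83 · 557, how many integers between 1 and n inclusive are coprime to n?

φ(31^3) = 31^3 − 31^2 = 29791 − 961 = 28830.
φ(41^3) = 41^3 − 41^2 = 68921 − 1681 = 67240.
φ(83) = 83 − 1 = 82.
φ(557) = 557 − 1 = 556.
φ(94922668599041) = 28830 × 67240 × 82 × 556 = 88381423286400.

88381423286400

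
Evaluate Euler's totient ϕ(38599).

33880

Prime factorization: 38599 = 11**3 × 29.
φ(38599) = 38599 · (1 − 1/11) · (1 − 1/29)
       = 38599 · 280/319 = 33880.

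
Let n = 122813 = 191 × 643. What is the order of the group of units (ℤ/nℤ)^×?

φ(122813) = 122813 · (1 − 1/191) · (1 − 1/643)
       = 122813 · 121980/122813 = 121980.

121980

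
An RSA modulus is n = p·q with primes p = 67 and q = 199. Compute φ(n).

13068

φ(13333) = 13333 · (1 − 1/67) · (1 − 1/199)
       = 13333 · 13068/13333 = 13068.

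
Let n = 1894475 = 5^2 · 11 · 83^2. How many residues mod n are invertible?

1361200

φ(1894475) = 1894475 · (1 − 1/5) · (1 − 1/11) · (1 − 1/83)
       = 1894475 · 3280/4565 = 1361200.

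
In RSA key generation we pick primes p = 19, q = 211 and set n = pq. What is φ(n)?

3780

φ(n) = (p − 1)(q − 1) = (19−1)(211−1) = 18·210 = 3780.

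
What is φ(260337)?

260337 = 3 × 7**3 × 11 × 23.
φ(260337) = 260337 · (1 − 1/3) · (1 − 1/7) · (1 − 1/11) · (1 − 1/23)
       = 260337 · 2640/5313 = 129360.

129360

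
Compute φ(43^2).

φ(1849) = 1849 · (1 − 1/43)
       = 1849 · 42/43 = 1806.

1806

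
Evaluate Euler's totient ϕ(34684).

14784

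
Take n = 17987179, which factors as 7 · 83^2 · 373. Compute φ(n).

φ(17987179) = 17987179 · (1 − 1/7) · (1 − 1/83) · (1 − 1/373)
       = 17987179 · 183024/216713 = 15190992.

15190992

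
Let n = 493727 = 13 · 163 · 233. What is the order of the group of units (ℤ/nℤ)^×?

451008

φ(13) = 13 − 1 = 12.
φ(163) = 163 − 1 = 162.
φ(233) = 233 − 1 = 232.
φ(493727) = 12 × 162 × 232 = 451008.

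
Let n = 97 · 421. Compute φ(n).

φ(40837) = 40837 · (1 − 1/97) · (1 − 1/421)
       = 40837 · 40320/40837 = 40320.

40320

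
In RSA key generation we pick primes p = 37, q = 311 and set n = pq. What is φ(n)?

φ(pq) = (p−1)(q−1) = 36 · 310 = 11160.

11160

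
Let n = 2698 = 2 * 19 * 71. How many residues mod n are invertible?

1260

φ(2698) = 2698 · (1 − 1/2) · (1 − 1/19) · (1 − 1/71)
       = 2698 · 1260/2698 = 1260.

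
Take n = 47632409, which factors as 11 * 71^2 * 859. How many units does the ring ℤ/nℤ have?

42642600

φ(47632409) = 47632409 · (1 − 1/11) · (1 − 1/71) · (1 − 1/859)
       = 47632409 · 600600/670879 = 42642600.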